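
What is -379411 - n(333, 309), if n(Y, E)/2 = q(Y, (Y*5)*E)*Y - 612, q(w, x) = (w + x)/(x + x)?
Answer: -194937911/515 ≈ -3.7852e+5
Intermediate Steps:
q(w, x) = (w + x)/(2*x) (q(w, x) = (w + x)/((2*x)) = (w + x)*(1/(2*x)) = (w + x)/(2*x))
n(Y, E) = -1224 + (Y + 5*E*Y)/(5*E) (n(Y, E) = 2*(((Y + (Y*5)*E)/(2*(((Y*5)*E))))*Y - 612) = 2*(((Y + (5*Y)*E)/(2*(((5*Y)*E))))*Y - 612) = 2*(((Y + 5*E*Y)/(2*((5*E*Y))))*Y - 612) = 2*(((1/(5*E*Y))*(Y + 5*E*Y)/2)*Y - 612) = 2*(((Y + 5*E*Y)/(10*E*Y))*Y - 612) = 2*((Y + 5*E*Y)/(10*E) - 612) = 2*(-612 + (Y + 5*E*Y)/(10*E)) = -1224 + (Y + 5*E*Y)/(5*E))
-379411 - n(333, 309) = -379411 - (-1224 + 333 + (1/5)*333/309) = -379411 - (-1224 + 333 + (1/5)*333*(1/309)) = -379411 - (-1224 + 333 + 111/515) = -379411 - 1*(-458754/515) = -379411 + 458754/515 = -194937911/515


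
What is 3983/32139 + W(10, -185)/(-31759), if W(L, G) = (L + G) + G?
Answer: 138066137/1020702501 ≈ 0.13527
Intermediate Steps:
W(L, G) = L + 2*G (W(L, G) = (G + L) + G = L + 2*G)
3983/32139 + W(10, -185)/(-31759) = 3983/32139 + (10 + 2*(-185))/(-31759) = 3983*(1/32139) + (10 - 370)*(-1/31759) = 3983/32139 - 360*(-1/31759) = 3983/32139 + 360/31759 = 138066137/1020702501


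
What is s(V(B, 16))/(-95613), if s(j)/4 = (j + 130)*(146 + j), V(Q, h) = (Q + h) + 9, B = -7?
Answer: -97088/95613 ≈ -1.0154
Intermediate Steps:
V(Q, h) = 9 + Q + h
s(j) = 4*(130 + j)*(146 + j) (s(j) = 4*((j + 130)*(146 + j)) = 4*((130 + j)*(146 + j)) = 4*(130 + j)*(146 + j))
s(V(B, 16))/(-95613) = (75920 + 4*(9 - 7 + 16)² + 1104*(9 - 7 + 16))/(-95613) = (75920 + 4*18² + 1104*18)*(-1/95613) = (75920 + 4*324 + 19872)*(-1/95613) = (75920 + 1296 + 19872)*(-1/95613) = 97088*(-1/95613) = -97088/95613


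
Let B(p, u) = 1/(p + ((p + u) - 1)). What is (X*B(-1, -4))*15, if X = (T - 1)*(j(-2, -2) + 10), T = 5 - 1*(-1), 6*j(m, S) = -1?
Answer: -1475/14 ≈ -105.36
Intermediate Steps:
j(m, S) = -1/6 (j(m, S) = (1/6)*(-1) = -1/6)
B(p, u) = 1/(-1 + u + 2*p) (B(p, u) = 1/(p + (-1 + p + u)) = 1/(-1 + u + 2*p))
T = 6 (T = 5 + 1 = 6)
X = 295/6 (X = (6 - 1)*(-1/6 + 10) = 5*(59/6) = 295/6 ≈ 49.167)
(X*B(-1, -4))*15 = (295/(6*(-1 - 4 + 2*(-1))))*15 = (295/(6*(-1 - 4 - 2)))*15 = ((295/6)/(-7))*15 = ((295/6)*(-1/7))*15 = -295/42*15 = -1475/14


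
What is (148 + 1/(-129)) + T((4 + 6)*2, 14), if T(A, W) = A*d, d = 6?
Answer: 34571/129 ≈ 267.99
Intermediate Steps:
T(A, W) = 6*A (T(A, W) = A*6 = 6*A)
(148 + 1/(-129)) + T((4 + 6)*2, 14) = (148 + 1/(-129)) + 6*((4 + 6)*2) = (148 - 1/129) + 6*(10*2) = 19091/129 + 6*20 = 19091/129 + 120 = 34571/129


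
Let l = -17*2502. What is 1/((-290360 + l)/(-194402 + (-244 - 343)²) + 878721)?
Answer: 150167/131954563513 ≈ 1.1380e-6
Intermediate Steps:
l = -42534
1/((-290360 + l)/(-194402 + (-244 - 343)²) + 878721) = 1/((-290360 - 42534)/(-194402 + (-244 - 343)²) + 878721) = 1/(-332894/(-194402 + (-587)²) + 878721) = 1/(-332894/(-194402 + 344569) + 878721) = 1/(-332894/150167 + 878721) = 1/(131954563513/150167) = 150167/131954563513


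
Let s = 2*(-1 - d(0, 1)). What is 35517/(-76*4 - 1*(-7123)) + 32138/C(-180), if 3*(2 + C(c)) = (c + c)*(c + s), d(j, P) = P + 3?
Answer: 171477598/25909927 ≈ 6.6182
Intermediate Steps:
d(j, P) = 3 + P
s = -10 (s = 2*(-1 - (3 + 1)) = 2*(-1 - 1*4) = 2*(-1 - 4) = 2*(-5) = -10)
C(c) = -2 + 2*c*(-10 + c)/3 (C(c) = -2 + ((c + c)*(c - 10))/3 = -2 + ((2*c)*(-10 + c))/3 = -2 + (2*c*(-10 + c))/3 = -2 + 2*c*(-10 + c)/3)
35517/(-76*4 - 1*(-7123)) + 32138/C(-180) = 35517/(-76*4 - 1*(-7123)) + 32138/(-2 - 20/3*(-180) + (⅔)*(-180)²) = 35517/(-304 + 7123) + 32138/(-2 + 1200 + (⅔)*32400) = 35517/6819 + 32138/(-2 + 1200 + 21600) = 35517*(1/6819) + 32138/22798 = 11839/2273 + 32138*(1/22798) = 11839/2273 + 16069/11399 = 171477598/25909927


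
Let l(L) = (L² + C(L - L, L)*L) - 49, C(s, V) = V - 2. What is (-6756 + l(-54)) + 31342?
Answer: 30477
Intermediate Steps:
C(s, V) = -2 + V
l(L) = -49 + L² + L*(-2 + L) (l(L) = (L² + (-2 + L)*L) - 49 = (L² + L*(-2 + L)) - 49 = -49 + L² + L*(-2 + L))
(-6756 + l(-54)) + 31342 = (-6756 + (-49 + (-54)² - 54*(-2 - 54))) + 31342 = (-6756 + (-49 + 2916 - 54*(-56))) + 31342 = (-6756 + (-49 + 2916 + 3024)) + 31342 = (-6756 + 5891) + 31342 = -865 + 31342 = 30477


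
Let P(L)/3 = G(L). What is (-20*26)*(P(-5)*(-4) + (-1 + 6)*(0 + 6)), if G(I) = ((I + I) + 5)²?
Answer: 140400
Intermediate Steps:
G(I) = (5 + 2*I)² (G(I) = (2*I + 5)² = (5 + 2*I)²)
P(L) = 3*(5 + 2*L)²
(-20*26)*(P(-5)*(-4) + (-1 + 6)*(0 + 6)) = (-20*26)*((3*(5 + 2*(-5))²)*(-4) + (-1 + 6)*(0 + 6)) = -520*((3*(5 - 10)²)*(-4) + 5*6) = -520*((3*(-5)²)*(-4) + 30) = -520*((3*25)*(-4) + 30) = -520*(75*(-4) + 30) = -520*(-300 + 30) = -520*(-270) = 140400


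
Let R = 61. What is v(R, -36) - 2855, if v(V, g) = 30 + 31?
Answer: -2794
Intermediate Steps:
v(V, g) = 61
v(R, -36) - 2855 = 61 - 2855 = -2794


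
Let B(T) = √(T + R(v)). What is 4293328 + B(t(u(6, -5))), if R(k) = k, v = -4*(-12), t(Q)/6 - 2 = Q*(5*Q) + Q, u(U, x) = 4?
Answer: 4293328 + 2*√141 ≈ 4.2934e+6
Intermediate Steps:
t(Q) = 12 + 6*Q + 30*Q² (t(Q) = 12 + 6*(Q*(5*Q) + Q) = 12 + 6*(5*Q² + Q) = 12 + 6*(Q + 5*Q²) = 12 + (6*Q + 30*Q²) = 12 + 6*Q + 30*Q²)
v = 48
B(T) = √(48 + T) (B(T) = √(T + 48) = √(48 + T))
4293328 + B(t(u(6, -5))) = 4293328 + √(48 + (12 + 6*4 + 30*4²)) = 4293328 + √(48 + (12 + 24 + 30*16)) = 4293328 + √(48 + (12 + 24 + 480)) = 4293328 + √(48 + 516) = 4293328 + √564 = 4293328 + 2*√141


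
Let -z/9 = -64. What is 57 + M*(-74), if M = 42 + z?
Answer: -45675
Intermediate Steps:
z = 576 (z = -9*(-64) = 576)
M = 618 (M = 42 + 576 = 618)
57 + M*(-74) = 57 + 618*(-74) = 57 - 45732 = -45675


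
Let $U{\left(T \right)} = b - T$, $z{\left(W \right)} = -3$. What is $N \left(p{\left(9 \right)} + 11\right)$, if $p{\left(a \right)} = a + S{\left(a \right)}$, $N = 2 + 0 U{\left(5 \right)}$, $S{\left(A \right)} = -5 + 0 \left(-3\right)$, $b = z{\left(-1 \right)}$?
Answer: $30$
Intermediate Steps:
$b = -3$
$U{\left(T \right)} = -3 - T$
$S{\left(A \right)} = -5$ ($S{\left(A \right)} = -5 + 0 = -5$)
$N = 2$ ($N = 2 + 0 \left(-3 - 5\right) = 2 + 0 \left(-8\right) = 2 + 0 = 2$)
$p{\left(a \right)} = -5 + a$ ($p{\left(a \right)} = a - 5 = -5 + a$)
$N \left(p{\left(9 \right)} + 11\right) = 2 \left(\left(-5 + 9\right) + 11\right) = 2 \left(4 + 11\right) = 2 \cdot 15 = 30$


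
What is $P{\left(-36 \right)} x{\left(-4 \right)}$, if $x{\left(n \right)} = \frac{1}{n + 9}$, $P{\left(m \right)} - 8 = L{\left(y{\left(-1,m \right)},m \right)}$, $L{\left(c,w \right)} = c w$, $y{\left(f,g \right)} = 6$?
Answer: $- \frac{208}{5} \approx -41.6$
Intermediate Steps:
$P{\left(m \right)} = 8 + 6 m$
$x{\left(n \right)} = \frac{1}{9 + n}$
$P{\left(-36 \right)} x{\left(-4 \right)} = \frac{8 + 6 \left(-36\right)}{9 - 4} = \frac{8 - 216}{5} = \left(-208\right) \frac{1}{5} = - \frac{208}{5}$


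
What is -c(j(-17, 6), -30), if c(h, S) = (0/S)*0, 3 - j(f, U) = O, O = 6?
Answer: 0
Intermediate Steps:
j(f, U) = -3 (j(f, U) = 3 - 1*6 = 3 - 6 = -3)
c(h, S) = 0 (c(h, S) = 0*0 = 0)
-c(j(-17, 6), -30) = -1*0 = 0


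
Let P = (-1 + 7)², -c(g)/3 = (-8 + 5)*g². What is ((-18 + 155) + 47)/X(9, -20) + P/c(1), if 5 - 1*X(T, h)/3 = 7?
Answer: -80/3 ≈ -26.667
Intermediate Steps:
X(T, h) = -6 (X(T, h) = 15 - 3*7 = 15 - 21 = -6)
c(g) = 9*g² (c(g) = -3*(-8 + 5)*g² = -(-9)*g² = 9*g²)
P = 36 (P = 6² = 36)
((-18 + 155) + 47)/X(9, -20) + P/c(1) = ((-18 + 155) + 47)/(-6) + 36/((9*1²)) = (137 + 47)*(-⅙) + 36/((9*1)) = 184*(-⅙) + 36/9 = -92/3 + 36*(⅑) = -92/3 + 4 = -80/3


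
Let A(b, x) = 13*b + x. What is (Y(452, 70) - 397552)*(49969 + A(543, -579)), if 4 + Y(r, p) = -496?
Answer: -22469637348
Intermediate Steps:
A(b, x) = x + 13*b
Y(r, p) = -500 (Y(r, p) = -4 - 496 = -500)
(Y(452, 70) - 397552)*(49969 + A(543, -579)) = (-500 - 397552)*(49969 + (-579 + 13*543)) = -398052*(49969 + (-579 + 7059)) = -398052*(49969 + 6480) = -398052*56449 = -22469637348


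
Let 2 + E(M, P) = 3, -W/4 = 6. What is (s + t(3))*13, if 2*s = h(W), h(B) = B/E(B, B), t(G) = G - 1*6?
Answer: -195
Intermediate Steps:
W = -24 (W = -4*6 = -24)
E(M, P) = 1 (E(M, P) = -2 + 3 = 1)
t(G) = -6 + G (t(G) = G - 6 = -6 + G)
h(B) = B (h(B) = B/1 = B*1 = B)
s = -12 (s = (1/2)*(-24) = -12)
(s + t(3))*13 = (-12 + (-6 + 3))*13 = (-12 - 3)*13 = -15*13 = -195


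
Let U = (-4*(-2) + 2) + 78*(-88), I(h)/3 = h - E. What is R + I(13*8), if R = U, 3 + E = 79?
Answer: -6770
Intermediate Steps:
E = 76 (E = -3 + 79 = 76)
I(h) = -228 + 3*h (I(h) = 3*(h - 1*76) = 3*(h - 76) = 3*(-76 + h) = -228 + 3*h)
U = -6854 (U = (8 + 2) - 6864 = 10 - 6864 = -6854)
R = -6854
R + I(13*8) = -6854 + (-228 + 3*(13*8)) = -6854 + (-228 + 3*104) = -6854 + (-228 + 312) = -6854 + 84 = -6770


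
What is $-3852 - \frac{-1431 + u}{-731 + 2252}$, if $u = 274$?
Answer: $- \frac{450595}{117} \approx -3851.2$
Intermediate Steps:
$-3852 - \frac{-1431 + u}{-731 + 2252} = -3852 - \frac{-1431 + 274}{-731 + 2252} = -3852 - - \frac{1157}{1521} = -3852 - \left(-1157\right) \frac{1}{1521} = -3852 - - \frac{89}{117} = -3852 + \frac{89}{117} = - \frac{450595}{117}$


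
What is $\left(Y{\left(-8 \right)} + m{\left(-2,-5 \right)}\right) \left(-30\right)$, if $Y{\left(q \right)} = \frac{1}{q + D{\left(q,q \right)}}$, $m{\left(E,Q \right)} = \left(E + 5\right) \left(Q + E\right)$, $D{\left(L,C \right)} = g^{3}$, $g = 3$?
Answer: $\frac{11940}{19} \approx 628.42$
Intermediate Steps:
$D{\left(L,C \right)} = 27$ ($D{\left(L,C \right)} = 3^{3} = 27$)
$m{\left(E,Q \right)} = \left(5 + E\right) \left(E + Q\right)$
$Y{\left(q \right)} = \frac{1}{27 + q}$ ($Y{\left(q \right)} = \frac{1}{q + 27} = \frac{1}{27 + q}$)
$\left(Y{\left(-8 \right)} + m{\left(-2,-5 \right)}\right) \left(-30\right) = \left(\frac{1}{27 - 8} + \left(\left(-2\right)^{2} + 5 \left(-2\right) + 5 \left(-5\right) - -10\right)\right) \left(-30\right) = \left(\frac{1}{19} + \left(4 - 10 - 25 + 10\right)\right) \left(-30\right) = \left(\frac{1}{19} - 21\right) \left(-30\right) = \left(- \frac{398}{19}\right) \left(-30\right) = \frac{11940}{19}$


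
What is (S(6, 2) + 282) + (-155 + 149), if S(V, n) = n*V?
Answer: 288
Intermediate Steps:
S(V, n) = V*n
(S(6, 2) + 282) + (-155 + 149) = (6*2 + 282) + (-155 + 149) = (12 + 282) - 6 = 294 - 6 = 288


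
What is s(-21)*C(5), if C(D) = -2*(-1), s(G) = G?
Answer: -42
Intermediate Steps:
C(D) = 2
s(-21)*C(5) = -21*2 = -42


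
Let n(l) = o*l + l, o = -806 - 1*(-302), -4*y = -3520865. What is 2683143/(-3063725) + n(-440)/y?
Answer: -1346945962139/2157392424425 ≈ -0.62434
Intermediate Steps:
y = 3520865/4 (y = -¼*(-3520865) = 3520865/4 ≈ 8.8022e+5)
o = -504 (o = -806 + 302 = -504)
n(l) = -503*l (n(l) = -504*l + l = -503*l)
2683143/(-3063725) + n(-440)/y = 2683143/(-3063725) + (-503*(-440))/(3520865/4) = 2683143*(-1/3063725) + 221320*(4/3520865) = -2683143/3063725 + 177056/704173 = -1346945962139/2157392424425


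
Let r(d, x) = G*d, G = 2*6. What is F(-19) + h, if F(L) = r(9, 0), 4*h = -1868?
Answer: -359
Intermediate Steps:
h = -467 (h = (¼)*(-1868) = -467)
G = 12
r(d, x) = 12*d
F(L) = 108 (F(L) = 12*9 = 108)
F(-19) + h = 108 - 467 = -359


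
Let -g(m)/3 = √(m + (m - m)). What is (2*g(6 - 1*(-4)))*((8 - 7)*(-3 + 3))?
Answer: 0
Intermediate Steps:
g(m) = -3*√m (g(m) = -3*√(m + (m - m)) = -3*√(m + 0) = -3*√m)
(2*g(6 - 1*(-4)))*((8 - 7)*(-3 + 3)) = (2*(-3*√(6 - 1*(-4))))*((8 - 7)*(-3 + 3)) = (2*(-3*√(6 + 4)))*(1*0) = (2*(-3*√10))*0 = -6*√10*0 = 0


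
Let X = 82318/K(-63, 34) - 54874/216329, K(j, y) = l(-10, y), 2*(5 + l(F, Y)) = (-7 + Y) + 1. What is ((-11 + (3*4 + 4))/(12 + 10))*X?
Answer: 44518191890/21416571 ≈ 2078.7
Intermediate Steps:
l(F, Y) = -8 + Y/2 (l(F, Y) = -5 + ((-7 + Y) + 1)/2 = -5 + (-6 + Y)/2 = -5 + (-3 + Y/2) = -8 + Y/2)
K(j, y) = -8 + y/2
X = 17807276756/1946961 (X = 82318/(-8 + (½)*34) - 54874/216329 = 82318/(-8 + 17) - 54874*1/216329 = 82318/9 - 54874/216329 = 17807276756/1946961 ≈ 9146.2)
((-11 + (3*4 + 4))/(12 + 10))*X = ((-11 + (3*4 + 4))/(12 + 10))*(17807276756/1946961) = ((-11 + (12 + 4))/22)*(17807276756/1946961) = ((-11 + 16)*(1/22))*(17807276756/1946961) = (5*(1/22))*(17807276756/1946961) = (5/22)*(17807276756/1946961) = 44518191890/21416571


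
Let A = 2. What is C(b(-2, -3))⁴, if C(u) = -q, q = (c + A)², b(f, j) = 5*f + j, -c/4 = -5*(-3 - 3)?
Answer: 37588592026706176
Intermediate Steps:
c = -120 (c = -(-20)*(-3 - 3) = -(-20)*(-6) = -4*30 = -120)
b(f, j) = j + 5*f
q = 13924 (q = (-120 + 2)² = (-118)² = 13924)
C(u) = -13924 (C(u) = -1*13924 = -13924)
C(b(-2, -3))⁴ = (-13924)⁴ = 37588592026706176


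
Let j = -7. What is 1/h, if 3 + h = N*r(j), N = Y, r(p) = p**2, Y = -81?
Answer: -1/3972 ≈ -0.00025176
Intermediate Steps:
N = -81
h = -3972 (h = -3 - 81*(-7)**2 = -3 - 81*49 = -3 - 3969 = -3972)
1/h = 1/(-3972) = -1/3972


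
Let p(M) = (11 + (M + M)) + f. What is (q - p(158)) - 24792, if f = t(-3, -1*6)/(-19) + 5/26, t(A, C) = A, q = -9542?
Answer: -17122707/494 ≈ -34661.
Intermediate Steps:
f = 173/494 (f = -3/(-19) + 5/26 = -3*(-1/19) + 5*(1/26) = 3/19 + 5/26 = 173/494 ≈ 0.35020)
p(M) = 5607/494 + 2*M (p(M) = (11 + (M + M)) + 173/494 = (11 + 2*M) + 173/494 = 5607/494 + 2*M)
(q - p(158)) - 24792 = (-9542 - (5607/494 + 2*158)) - 24792 = (-9542 - (5607/494 + 316)) - 24792 = (-9542 - 1*161711/494) - 24792 = (-9542 - 161711/494) - 24792 = -4875459/494 - 24792 = -17122707/494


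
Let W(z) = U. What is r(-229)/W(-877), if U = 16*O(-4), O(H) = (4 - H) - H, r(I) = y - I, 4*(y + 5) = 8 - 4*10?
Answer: 9/8 ≈ 1.1250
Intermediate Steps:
y = -13 (y = -5 + (8 - 4*10)/4 = -5 + (8 - 40)/4 = -5 + (¼)*(-32) = -5 - 8 = -13)
r(I) = -13 - I
O(H) = 4 - 2*H
U = 192 (U = 16*(4 - 2*(-4)) = 16*(4 + 8) = 16*12 = 192)
W(z) = 192
r(-229)/W(-877) = (-13 - 1*(-229))/192 = (-13 + 229)*(1/192) = 216*(1/192) = 9/8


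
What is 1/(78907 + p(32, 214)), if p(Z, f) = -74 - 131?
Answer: 1/78702 ≈ 1.2706e-5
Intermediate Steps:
p(Z, f) = -205
1/(78907 + p(32, 214)) = 1/(78907 - 205) = 1/78702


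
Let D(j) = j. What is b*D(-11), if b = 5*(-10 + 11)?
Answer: -55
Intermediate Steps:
b = 5 (b = 5*1 = 5)
b*D(-11) = 5*(-11) = -55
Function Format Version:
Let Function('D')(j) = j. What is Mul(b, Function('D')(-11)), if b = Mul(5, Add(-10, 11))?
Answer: -55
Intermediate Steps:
b = 5 (b = Mul(5, 1) = 5)
Mul(b, Function('D')(-11)) = Mul(5, -11) = -55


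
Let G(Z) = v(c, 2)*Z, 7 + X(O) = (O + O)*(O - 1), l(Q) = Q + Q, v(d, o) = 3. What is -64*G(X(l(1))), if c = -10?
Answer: 576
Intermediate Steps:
l(Q) = 2*Q
X(O) = -7 + 2*O*(-1 + O) (X(O) = -7 + (O + O)*(O - 1) = -7 + (2*O)*(-1 + O) = -7 + 2*O*(-1 + O))
G(Z) = 3*Z
-64*G(X(l(1))) = -192*(-7 - 4 + 2*(2*1)²) = -192*(-7 - 2*2 + 2*2²) = -192*(-7 - 4 + 2*4) = -192*(-7 - 4 + 8) = -192*(-3) = -64*(-9) = 576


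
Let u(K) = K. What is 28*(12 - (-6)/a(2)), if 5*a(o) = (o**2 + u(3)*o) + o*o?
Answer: 396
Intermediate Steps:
a(o) = 2*o**2/5 + 3*o/5 (a(o) = ((o**2 + 3*o) + o*o)/5 = ((o**2 + 3*o) + o**2)/5 = (2*o**2 + 3*o)/5 = 2*o**2/5 + 3*o/5)
28*(12 - (-6)/a(2)) = 28*(12 - (-6)/((1/5)*2*(3 + 2*2))) = 28*(12 - (-6)/((1/5)*2*(3 + 4))) = 28*(12 - (-6)/((1/5)*2*7)) = 28*(12 - (-6)/14/5) = 28*(12 - (-6)*5/14) = 28*(12 - 3*(-5/7)) = 28*(12 + 15/7) = 28*(99/7) = 396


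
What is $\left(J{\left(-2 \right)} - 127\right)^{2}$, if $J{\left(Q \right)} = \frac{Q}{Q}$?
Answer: $15876$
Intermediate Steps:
$J{\left(Q \right)} = 1$
$\left(J{\left(-2 \right)} - 127\right)^{2} = \left(1 - 127\right)^{2} = \left(-126\right)^{2} = 15876$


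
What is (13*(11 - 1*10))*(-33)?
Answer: -429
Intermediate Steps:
(13*(11 - 1*10))*(-33) = (13*(11 - 10))*(-33) = (13*1)*(-33) = 13*(-33) = -429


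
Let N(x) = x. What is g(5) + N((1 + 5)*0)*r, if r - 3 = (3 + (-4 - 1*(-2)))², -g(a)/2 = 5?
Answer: -10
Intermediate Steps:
g(a) = -10 (g(a) = -2*5 = -10)
r = 4 (r = 3 + (3 + (-4 - 1*(-2)))² = 3 + (3 + (-4 + 2))² = 3 + (3 - 2)² = 3 + 1² = 3 + 1 = 4)
g(5) + N((1 + 5)*0)*r = -10 + ((1 + 5)*0)*4 = -10 + (6*0)*4 = -10 + 0*4 = -10 + 0 = -10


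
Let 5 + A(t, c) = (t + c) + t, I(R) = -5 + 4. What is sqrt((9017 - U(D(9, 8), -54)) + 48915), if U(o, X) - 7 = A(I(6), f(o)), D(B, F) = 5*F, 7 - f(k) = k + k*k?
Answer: 19*sqrt(165) ≈ 244.06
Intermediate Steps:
I(R) = -1
f(k) = 7 - k - k**2 (f(k) = 7 - (k + k*k) = 7 - (k + k**2) = 7 + (-k - k**2) = 7 - k - k**2)
A(t, c) = -5 + c + 2*t (A(t, c) = -5 + ((t + c) + t) = -5 + ((c + t) + t) = -5 + (c + 2*t) = -5 + c + 2*t)
U(o, X) = 7 - o - o**2 (U(o, X) = 7 + (-5 + (7 - o - o**2) + 2*(-1)) = 7 + (-5 + (7 - o - o**2) - 2) = 7 + (-o - o**2) = 7 - o - o**2)
sqrt((9017 - U(D(9, 8), -54)) + 48915) = sqrt((9017 - (7 - 5*8 - (5*8)**2)) + 48915) = sqrt((9017 - (7 - 1*40 - 1*40**2)) + 48915) = sqrt((9017 - (7 - 40 - 1*1600)) + 48915) = sqrt((9017 - (7 - 40 - 1600)) + 48915) = sqrt((9017 - 1*(-1633)) + 48915) = sqrt((9017 + 1633) + 48915) = sqrt(10650 + 48915) = sqrt(59565) = 19*sqrt(165)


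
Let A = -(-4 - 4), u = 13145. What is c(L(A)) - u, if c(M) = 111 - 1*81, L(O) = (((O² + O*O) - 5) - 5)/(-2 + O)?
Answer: -13115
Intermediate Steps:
A = 8 (A = -1*(-8) = 8)
L(O) = (-10 + 2*O²)/(-2 + O) (L(O) = (((O² + O²) - 5) - 5)/(-2 + O) = ((2*O² - 5) - 5)/(-2 + O) = ((-5 + 2*O²) - 5)/(-2 + O) = (-10 + 2*O²)/(-2 + O))
c(M) = 30 (c(M) = 111 - 81 = 30)
c(L(A)) - u = 30 - 1*13145 = 30 - 13145 = -13115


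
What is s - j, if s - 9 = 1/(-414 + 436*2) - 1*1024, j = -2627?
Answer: 738297/458 ≈ 1612.0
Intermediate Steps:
s = -464869/458 (s = 9 + (1/(-414 + 436*2) - 1*1024) = 9 + (1/(-414 + 872) - 1024) = 9 + (1/458 - 1024) = 9 - 468991/458 = -464869/458 ≈ -1015.0)
s - j = -464869/458 - 1*(-2627) = -464869/458 + 2627 = 738297/458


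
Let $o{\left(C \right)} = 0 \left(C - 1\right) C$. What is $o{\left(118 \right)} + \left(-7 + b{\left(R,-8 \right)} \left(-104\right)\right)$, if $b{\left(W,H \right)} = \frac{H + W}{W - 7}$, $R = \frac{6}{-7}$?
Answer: $- \frac{6833}{55} \approx -124.24$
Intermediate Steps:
$o{\left(C \right)} = 0$ ($o{\left(C \right)} = 0 \left(-1 + C\right) C = 0 C = 0$)
$R = - \frac{6}{7}$ ($R = 6 \left(- \frac{1}{7}\right) = - \frac{6}{7} \approx -0.85714$)
$b{\left(W,H \right)} = \frac{H + W}{-7 + W}$
$o{\left(118 \right)} + \left(-7 + b{\left(R,-8 \right)} \left(-104\right)\right) = 0 + \left(-7 + \frac{-8 - \frac{6}{7}}{-7 - \frac{6}{7}} \left(-104\right)\right) = 0 + \left(-7 + \frac{1}{- \frac{55}{7}} \left(- \frac{62}{7}\right) \left(-104\right)\right) = 0 + \left(-7 + \left(- \frac{7}{55}\right) \left(- \frac{62}{7}\right) \left(-104\right)\right) = 0 + \left(-7 + \frac{62}{55} \left(-104\right)\right) = 0 - \frac{6833}{55} = - \frac{6833}{55}$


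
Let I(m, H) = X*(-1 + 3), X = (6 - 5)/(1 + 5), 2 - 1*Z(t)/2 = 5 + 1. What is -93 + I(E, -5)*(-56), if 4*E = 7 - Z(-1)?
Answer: -335/3 ≈ -111.67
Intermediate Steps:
Z(t) = -8 (Z(t) = 4 - 2*(5 + 1) = 4 - 2*6 = 4 - 12 = -8)
X = ⅙ (X = 1/6 = 1*(⅙) = ⅙ ≈ 0.16667)
E = 15/4 (E = (7 - 1*(-8))/4 = (7 + 8)/4 = (¼)*15 = 15/4 ≈ 3.7500)
I(m, H) = ⅓ (I(m, H) = (-1 + 3)/6 = (⅙)*2 = ⅓)
-93 + I(E, -5)*(-56) = -93 + (⅓)*(-56) = -93 - 56/3 = -335/3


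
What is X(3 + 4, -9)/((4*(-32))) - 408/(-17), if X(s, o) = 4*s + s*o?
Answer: 3107/128 ≈ 24.273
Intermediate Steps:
X(s, o) = 4*s + o*s
X(3 + 4, -9)/((4*(-32))) - 408/(-17) = ((3 + 4)*(4 - 9))/((4*(-32))) - 408/(-17) = (7*(-5))/(-128) - 408*(-1/17) = -35*(-1/128) + 24 = 35/128 + 24 = 3107/128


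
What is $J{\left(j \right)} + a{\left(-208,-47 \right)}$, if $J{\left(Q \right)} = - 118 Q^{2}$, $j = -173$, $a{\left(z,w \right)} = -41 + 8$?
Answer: $-3531655$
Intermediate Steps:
$a{\left(z,w \right)} = -33$
$J{\left(j \right)} + a{\left(-208,-47 \right)} = - 118 \left(-173\right)^{2} - 33 = \left(-118\right) 29929 - 33 = -3531622 - 33 = -3531655$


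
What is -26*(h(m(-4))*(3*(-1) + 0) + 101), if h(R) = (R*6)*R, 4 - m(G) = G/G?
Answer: 1586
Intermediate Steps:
m(G) = 3 (m(G) = 4 - G/G = 4 - 1*1 = 4 - 1 = 3)
h(R) = 6*R**2 (h(R) = (6*R)*R = 6*R**2)
-26*(h(m(-4))*(3*(-1) + 0) + 101) = -26*((6*3**2)*(3*(-1) + 0) + 101) = -26*((6*9)*(-3 + 0) + 101) = -26*(54*(-3) + 101) = -26*(-162 + 101) = -26*(-61) = 1586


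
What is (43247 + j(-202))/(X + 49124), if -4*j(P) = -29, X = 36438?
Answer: 173017/342248 ≈ 0.50553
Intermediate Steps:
j(P) = 29/4 (j(P) = -1/4*(-29) = 29/4)
(43247 + j(-202))/(X + 49124) = (43247 + 29/4)/(36438 + 49124) = (173017/4)/85562 = (173017/4)*(1/85562) = 173017/342248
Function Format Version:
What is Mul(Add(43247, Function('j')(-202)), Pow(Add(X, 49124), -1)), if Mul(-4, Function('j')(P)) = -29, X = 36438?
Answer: Rational(173017, 342248) ≈ 0.50553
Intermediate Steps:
Function('j')(P) = Rational(29, 4) (Function('j')(P) = Mul(Rational(-1, 4), -29) = Rational(29, 4))
Mul(Add(43247, Function('j')(-202)), Pow(Add(X, 49124), -1)) = Mul(Add(43247, Rational(29, 4)), Pow(Add(36438, 49124), -1)) = Mul(Rational(173017, 4), Pow(85562, -1)) = Mul(Rational(173017, 4), Rational(1, 85562)) = Rational(173017, 342248)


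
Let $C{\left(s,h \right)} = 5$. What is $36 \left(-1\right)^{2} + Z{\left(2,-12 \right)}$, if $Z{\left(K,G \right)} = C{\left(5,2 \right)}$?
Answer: $41$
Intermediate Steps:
$Z{\left(K,G \right)} = 5$
$36 \left(-1\right)^{2} + Z{\left(2,-12 \right)} = 36 \left(-1\right)^{2} + 5 = 36 \cdot 1 + 5 = 36 + 5 = 41$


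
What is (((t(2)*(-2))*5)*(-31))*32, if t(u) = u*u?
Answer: 39680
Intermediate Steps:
t(u) = u²
(((t(2)*(-2))*5)*(-31))*32 = (((2²*(-2))*5)*(-31))*32 = (((4*(-2))*5)*(-31))*32 = (-8*5*(-31))*32 = -40*(-31)*32 = 1240*32 = 39680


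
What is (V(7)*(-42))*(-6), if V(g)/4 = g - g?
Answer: 0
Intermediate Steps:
V(g) = 0 (V(g) = 4*(g - g) = 4*0 = 0)
(V(7)*(-42))*(-6) = (0*(-42))*(-6) = 0*(-6) = 0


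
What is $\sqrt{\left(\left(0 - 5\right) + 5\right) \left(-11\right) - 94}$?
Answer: $i \sqrt{94} \approx 9.6954 i$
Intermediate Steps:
$\sqrt{\left(\left(0 - 5\right) + 5\right) \left(-11\right) - 94} = \sqrt{\left(-5 + 5\right) \left(-11\right) - 94} = \sqrt{0 \left(-11\right) - 94} = \sqrt{0 - 94} = \sqrt{-94} = i \sqrt{94}$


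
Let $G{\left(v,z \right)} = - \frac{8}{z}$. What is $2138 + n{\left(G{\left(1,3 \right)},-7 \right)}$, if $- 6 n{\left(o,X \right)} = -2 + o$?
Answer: $\frac{19249}{9} \approx 2138.8$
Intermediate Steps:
$n{\left(o,X \right)} = \frac{1}{3} - \frac{o}{6}$ ($n{\left(o,X \right)} = - \frac{-2 + o}{6} = \frac{1}{3} - \frac{o}{6}$)
$2138 + n{\left(G{\left(1,3 \right)},-7 \right)} = 2138 - \left(- \frac{1}{3} + \frac{\left(-8\right) \frac{1}{3}}{6}\right) = 2138 + \left(\frac{1}{3} - - \frac{4}{9}\right) = 2138 + \left(\frac{1}{3} + \frac{4}{9}\right) = 2138 + \frac{7}{9} = \frac{19249}{9}$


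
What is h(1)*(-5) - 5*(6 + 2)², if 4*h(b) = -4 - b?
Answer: -1255/4 ≈ -313.75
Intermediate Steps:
h(b) = -1 - b/4 (h(b) = (-4 - b)/4 = -1 - b/4)
h(1)*(-5) - 5*(6 + 2)² = (-1 - ¼*1)*(-5) - 5*(6 + 2)² = (-1 - ¼)*(-5) - 5*8² = -5/4*(-5) - 5*64 = 25/4 - 320 = -1255/4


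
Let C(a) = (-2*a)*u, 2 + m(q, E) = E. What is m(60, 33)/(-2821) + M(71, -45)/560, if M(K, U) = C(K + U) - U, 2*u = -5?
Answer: 439/1456 ≈ 0.30151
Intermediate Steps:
m(q, E) = -2 + E
u = -5/2 (u = (1/2)*(-5) = -5/2 ≈ -2.5000)
C(a) = 5*a (C(a) = -2*a*(-5/2) = 5*a)
M(K, U) = 4*U + 5*K (M(K, U) = 5*(K + U) - U = (5*K + 5*U) - U = 4*U + 5*K)
m(60, 33)/(-2821) + M(71, -45)/560 = (-2 + 33)/(-2821) + (4*(-45) + 5*71)/560 = 31*(-1/2821) + (-180 + 355)*(1/560) = -1/91 + 175*(1/560) = -1/91 + 5/16 = 439/1456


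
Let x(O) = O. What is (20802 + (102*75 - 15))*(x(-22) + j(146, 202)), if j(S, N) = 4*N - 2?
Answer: 22294608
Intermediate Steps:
j(S, N) = -2 + 4*N
(20802 + (102*75 - 15))*(x(-22) + j(146, 202)) = (20802 + (102*75 - 15))*(-22 + (-2 + 4*202)) = (20802 + (7650 - 15))*(-22 + (-2 + 808)) = (20802 + 7635)*(-22 + 806) = 28437*784 = 22294608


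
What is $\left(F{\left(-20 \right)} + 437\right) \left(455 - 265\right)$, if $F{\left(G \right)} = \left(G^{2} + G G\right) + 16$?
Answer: $238070$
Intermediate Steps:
$F{\left(G \right)} = 16 + 2 G^{2}$ ($F{\left(G \right)} = \left(G^{2} + G^{2}\right) + 16 = 2 G^{2} + 16 = 16 + 2 G^{2}$)
$\left(F{\left(-20 \right)} + 437\right) \left(455 - 265\right) = \left(\left(16 + 2 \left(-20\right)^{2}\right) + 437\right) \left(455 - 265\right) = \left(\left(16 + 2 \cdot 400\right) + 437\right) 190 = \left(\left(16 + 800\right) + 437\right) 190 = \left(816 + 437\right) 190 = 1253 \cdot 190 = 238070$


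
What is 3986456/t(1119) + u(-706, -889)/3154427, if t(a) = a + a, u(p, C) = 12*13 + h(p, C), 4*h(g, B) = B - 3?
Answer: 93843166349/52683639 ≈ 1781.3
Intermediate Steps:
h(g, B) = -¾ + B/4 (h(g, B) = (B - 3)/4 = (-3 + B)/4 = -¾ + B/4)
u(p, C) = 621/4 + C/4 (u(p, C) = 12*13 + (-¾ + C/4) = 156 + (-¾ + C/4) = 621/4 + C/4)
t(a) = 2*a
3986456/t(1119) + u(-706, -889)/3154427 = 3986456/((2*1119)) + (621/4 + (¼)*(-889))/3154427 = 3986456/2238 + (621/4 - 889/4)*(1/3154427) = 3986456*(1/2238) - 67*1/3154427 = 1993228/1119 - 1/47081 = 93843166349/52683639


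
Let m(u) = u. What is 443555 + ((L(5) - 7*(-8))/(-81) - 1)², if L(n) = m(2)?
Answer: 2910183676/6561 ≈ 4.4356e+5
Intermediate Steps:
L(n) = 2
443555 + ((L(5) - 7*(-8))/(-81) - 1)² = 443555 + ((2 - 7*(-8))/(-81) - 1)² = 443555 + ((2 + 56)*(-1/81) - 1)² = 443555 + (58*(-1/81) - 1)² = 443555 + (-58/81 - 1)² = 443555 + (-139/81)² = 443555 + 19321/6561 = 2910183676/6561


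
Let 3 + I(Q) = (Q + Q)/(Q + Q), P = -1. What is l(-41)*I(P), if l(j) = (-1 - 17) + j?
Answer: 118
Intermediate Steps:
I(Q) = -2 (I(Q) = -3 + (Q + Q)/(Q + Q) = -3 + (2*Q)/((2*Q)) = -3 + (2*Q)*(1/(2*Q)) = -3 + 1 = -2)
l(j) = -18 + j
l(-41)*I(P) = (-18 - 41)*(-2) = -59*(-2) = 118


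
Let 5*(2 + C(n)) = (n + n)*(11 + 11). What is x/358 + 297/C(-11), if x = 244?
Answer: -205547/88426 ≈ -2.3245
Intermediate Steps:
C(n) = -2 + 44*n/5 (C(n) = -2 + ((n + n)*(11 + 11))/5 = -2 + ((2*n)*22)/5 = -2 + (44*n)/5 = -2 + 44*n/5)
x/358 + 297/C(-11) = 244/358 + 297/(-2 + (44/5)*(-11)) = 244*(1/358) + 297/(-2 - 484/5) = 122/179 + 297/(-494/5) = 122/179 + 297*(-5/494) = 122/179 - 1485/494 = -205547/88426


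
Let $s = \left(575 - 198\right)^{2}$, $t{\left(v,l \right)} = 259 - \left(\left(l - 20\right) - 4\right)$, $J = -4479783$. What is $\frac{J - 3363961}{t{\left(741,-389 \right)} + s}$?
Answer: $- \frac{7843744}{142801} \approx -54.928$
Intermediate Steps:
$t{\left(v,l \right)} = 283 - l$ ($t{\left(v,l \right)} = 259 - \left(\left(-20 + l\right) - 4\right) = 259 - \left(-24 + l\right) = 283 - l$)
$s = 142129$ ($s = 377^{2} = 142129$)
$\frac{J - 3363961}{t{\left(741,-389 \right)} + s} = \frac{-4479783 - 3363961}{\left(283 - -389\right) + 142129} = - \frac{7843744}{\left(283 + 389\right) + 142129} = - \frac{7843744}{672 + 142129} = - \frac{7843744}{142801}$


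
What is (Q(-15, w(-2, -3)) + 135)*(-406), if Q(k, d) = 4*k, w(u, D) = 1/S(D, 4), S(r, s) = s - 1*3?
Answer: -30450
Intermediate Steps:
S(r, s) = -3 + s (S(r, s) = s - 3 = -3 + s)
w(u, D) = 1 (w(u, D) = 1/(-3 + 4) = 1/1 = 1)
(Q(-15, w(-2, -3)) + 135)*(-406) = (4*(-15) + 135)*(-406) = (-60 + 135)*(-406) = 75*(-406) = -30450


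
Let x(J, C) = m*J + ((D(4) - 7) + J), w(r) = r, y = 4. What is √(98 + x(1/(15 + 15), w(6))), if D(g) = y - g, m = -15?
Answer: √20370/15 ≈ 9.5149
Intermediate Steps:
D(g) = 4 - g
x(J, C) = -7 - 14*J (x(J, C) = -15*J + (((4 - 1*4) - 7) + J) = -15*J + (((4 - 4) - 7) + J) = -15*J + ((0 - 7) + J) = -15*J + (-7 + J) = -7 - 14*J)
√(98 + x(1/(15 + 15), w(6))) = √(98 + (-7 - 14/(15 + 15))) = √(98 + (-7 - 14/30)) = √(98 + (-7 - 14*1/30)) = √(98 + (-7 - 7/15)) = √(98 - 112/15) = √(1358/15) = √20370/15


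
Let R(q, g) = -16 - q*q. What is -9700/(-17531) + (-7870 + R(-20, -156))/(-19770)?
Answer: 56171811/57764645 ≈ 0.97243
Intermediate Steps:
R(q, g) = -16 - q**2
-9700/(-17531) + (-7870 + R(-20, -156))/(-19770) = -9700/(-17531) + (-7870 + (-16 - 1*(-20)**2))/(-19770) = -9700*(-1/17531) + (-7870 + (-16 - 1*400))*(-1/19770) = 9700/17531 + (-7870 + (-16 - 400))*(-1/19770) = 9700/17531 + (-7870 - 416)*(-1/19770) = 9700/17531 - 8286*(-1/19770) = 9700/17531 + 1381/3295 = 56171811/57764645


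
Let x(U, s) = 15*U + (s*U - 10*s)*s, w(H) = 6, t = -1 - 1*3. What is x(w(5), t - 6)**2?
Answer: 96100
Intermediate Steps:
t = -4 (t = -1 - 3 = -4)
x(U, s) = 15*U + s*(-10*s + U*s) (x(U, s) = 15*U + (U*s - 10*s)*s = 15*U + (-10*s + U*s)*s = 15*U + s*(-10*s + U*s))
x(w(5), t - 6)**2 = (-10*(-4 - 6)**2 + 15*6 + 6*(-4 - 6)**2)**2 = (-10*(-10)**2 + 90 + 6*(-10)**2)**2 = (-10*100 + 90 + 6*100)**2 = (-1000 + 90 + 600)**2 = (-310)**2 = 96100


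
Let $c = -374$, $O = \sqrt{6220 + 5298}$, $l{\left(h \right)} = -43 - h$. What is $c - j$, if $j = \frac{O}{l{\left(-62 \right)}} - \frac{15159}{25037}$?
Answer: $- \frac{9348679}{25037} - \frac{\sqrt{11518}}{19} \approx -379.04$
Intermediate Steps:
$O = \sqrt{11518} \approx 107.32$
$j = - \frac{15159}{25037} + \frac{\sqrt{11518}}{19}$ ($j = \frac{\sqrt{11518}}{-43 - -62} - \frac{15159}{25037} = \frac{\sqrt{11518}}{-43 + 62} - \frac{15159}{25037} = \frac{\sqrt{11518}}{19} - \frac{15159}{25037} = - \frac{15159}{25037} + \frac{\sqrt{11518}}{19} \approx 5.0431$)
$c - j = -374 - \left(- \frac{15159}{25037} + \frac{\sqrt{11518}}{19}\right) = -374 + \left(\frac{15159}{25037} - \frac{\sqrt{11518}}{19}\right) = - \frac{9348679}{25037} - \frac{\sqrt{11518}}{19}$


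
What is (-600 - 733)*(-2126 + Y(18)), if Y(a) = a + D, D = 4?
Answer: 2804632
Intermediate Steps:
Y(a) = 4 + a (Y(a) = a + 4 = 4 + a)
(-600 - 733)*(-2126 + Y(18)) = (-600 - 733)*(-2126 + (4 + 18)) = -1333*(-2126 + 22) = -1333*(-2104) = 2804632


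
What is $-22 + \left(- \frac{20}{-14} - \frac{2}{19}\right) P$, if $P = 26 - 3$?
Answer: $\frac{1122}{133} \approx 8.4361$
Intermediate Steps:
$P = 23$
$-22 + \left(- \frac{20}{-14} - \frac{2}{19}\right) P = -22 + \left(- \frac{20}{-14} - \frac{2}{19}\right) 23 = -22 + \left(\left(-20\right) \left(- \frac{1}{14}\right) - \frac{2}{19}\right) 23 = -22 + \left(\frac{10}{7} - \frac{2}{19}\right) 23 = -22 + \frac{176}{133} \cdot 23 = -22 + \frac{4048}{133} = \frac{1122}{133}$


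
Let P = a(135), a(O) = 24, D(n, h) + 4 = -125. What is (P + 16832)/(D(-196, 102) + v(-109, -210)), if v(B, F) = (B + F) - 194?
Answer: -8428/321 ≈ -26.255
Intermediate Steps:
D(n, h) = -129 (D(n, h) = -4 - 125 = -129)
v(B, F) = -194 + B + F
P = 24
(P + 16832)/(D(-196, 102) + v(-109, -210)) = (24 + 16832)/(-129 + (-194 - 109 - 210)) = 16856/(-129 - 513) = 16856/(-642) = 16856*(-1/642) = -8428/321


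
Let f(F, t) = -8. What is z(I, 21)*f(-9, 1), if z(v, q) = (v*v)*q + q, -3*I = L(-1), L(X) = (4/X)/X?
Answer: -1400/3 ≈ -466.67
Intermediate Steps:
L(X) = 4/X**2
I = -4/3 (I = -4/(3*(-1)**2) = -4/3 ≈ -1.3333)
z(v, q) = q + q*v**2 (z(v, q) = v**2*q + q = q*v**2 + q = q + q*v**2)
z(I, 21)*f(-9, 1) = (21*(1 + (-4/3)**2))*(-8) = (21*(1 + 16/9))*(-8) = (21*(25/9))*(-8) = (175/3)*(-8) = -1400/3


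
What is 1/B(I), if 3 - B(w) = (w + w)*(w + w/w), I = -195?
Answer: -1/75657 ≈ -1.3218e-5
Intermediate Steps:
B(w) = 3 - 2*w*(1 + w) (B(w) = 3 - (w + w)*(w + w/w) = 3 - 2*w*(w + 1) = 3 - 2*w*(1 + w))
1/B(I) = 1/(3 - 2*(-195) - 2*(-195)²) = 1/(3 + 390 - 2*38025) = 1/(3 + 390 - 76050) = 1/(-75657) = -1/75657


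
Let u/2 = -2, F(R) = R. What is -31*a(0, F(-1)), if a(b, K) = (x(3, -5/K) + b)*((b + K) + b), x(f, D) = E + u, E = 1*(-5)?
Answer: -279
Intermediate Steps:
E = -5
u = -4 (u = 2*(-2) = -4)
x(f, D) = -9 (x(f, D) = -5 - 4 = -9)
a(b, K) = (-9 + b)*(K + 2*b) (a(b, K) = (-9 + b)*((b + K) + b) = (-9 + b)*((K + b) + b) = (-9 + b)*(K + 2*b))
-31*a(0, F(-1)) = -31*(-18*0 - 9*(-1) + 2*0**2 - 1*0) = -31*(0 + 9 + 2*0 + 0) = -31*(0 + 9 + 0 + 0) = -31*9 = -279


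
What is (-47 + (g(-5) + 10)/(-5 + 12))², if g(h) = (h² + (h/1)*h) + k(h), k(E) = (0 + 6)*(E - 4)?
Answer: 104329/49 ≈ 2129.2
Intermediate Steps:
k(E) = -24 + 6*E (k(E) = 6*(-4 + E) = -24 + 6*E)
g(h) = -24 + 2*h² + 6*h (g(h) = (h² + (h/1)*h) + (-24 + 6*h) = (h² + (h*1)*h) + (-24 + 6*h) = (h² + h*h) + (-24 + 6*h) = (h² + h²) + (-24 + 6*h) = 2*h² + (-24 + 6*h) = -24 + 2*h² + 6*h)
(-47 + (g(-5) + 10)/(-5 + 12))² = (-47 + ((-24 + 2*(-5)² + 6*(-5)) + 10)/(-5 + 12))² = (-47 + ((-24 + 2*25 - 30) + 10)/7)² = (-47 + ((-24 + 50 - 30) + 10)*(⅐))² = (-47 + (-4 + 10)*(⅐))² = (-47 + 6*(⅐))² = (-47 + 6/7)² = (-323/7)² = 104329/49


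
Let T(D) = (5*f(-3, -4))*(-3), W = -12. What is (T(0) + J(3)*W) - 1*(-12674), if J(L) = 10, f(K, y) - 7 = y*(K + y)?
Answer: 12029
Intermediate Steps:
f(K, y) = 7 + y*(K + y)
T(D) = -525 (T(D) = (5*(7 + (-4)² - 3*(-4)))*(-3) = (5*(7 + 16 + 12))*(-3) = (5*35)*(-3) = 175*(-3) = -525)
(T(0) + J(3)*W) - 1*(-12674) = (-525 + 10*(-12)) - 1*(-12674) = (-525 - 120) + 12674 = -645 + 12674 = 12029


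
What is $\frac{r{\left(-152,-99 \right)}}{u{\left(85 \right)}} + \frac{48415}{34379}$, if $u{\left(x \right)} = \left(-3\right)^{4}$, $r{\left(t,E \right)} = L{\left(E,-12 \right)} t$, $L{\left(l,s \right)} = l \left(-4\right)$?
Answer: $- \frac{229491017}{309411} \approx -741.7$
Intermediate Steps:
$L{\left(l,s \right)} = - 4 l$
$r{\left(t,E \right)} = - 4 E t$
$u{\left(x \right)} = 81$
$\frac{r{\left(-152,-99 \right)}}{u{\left(85 \right)}} + \frac{48415}{34379} = \frac{\left(-4\right) \left(-99\right) \left(-152\right)}{81} + \frac{48415}{34379} = \left(-60192\right) \frac{1}{81} + 48415 \cdot \frac{1}{34379} = - \frac{6688}{9} + \frac{48415}{34379} = - \frac{229491017}{309411}$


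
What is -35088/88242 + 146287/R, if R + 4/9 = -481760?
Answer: -44719001893/63767257708 ≈ -0.70128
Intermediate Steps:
R = -4335844/9 (R = -4/9 - 481760 = -4335844/9 ≈ -4.8176e+5)
-35088/88242 + 146287/R = -35088/88242 + 146287/(-4335844/9) = -35088*1/88242 + 146287*(-9/4335844) = -5848/14707 - 1316583/4335844 = -44719001893/63767257708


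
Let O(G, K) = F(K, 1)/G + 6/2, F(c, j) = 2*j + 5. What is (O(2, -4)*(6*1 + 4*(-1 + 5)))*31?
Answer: 4433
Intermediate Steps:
F(c, j) = 5 + 2*j
O(G, K) = 3 + 7/G (O(G, K) = (5 + 2*1)/G + 6/2 = (5 + 2)/G + 6*(½) = 7/G + 3 = 3 + 7/G)
(O(2, -4)*(6*1 + 4*(-1 + 5)))*31 = ((3 + 7/2)*(6*1 + 4*(-1 + 5)))*31 = ((3 + 7*(½))*(6 + 4*4))*31 = ((3 + 7/2)*(6 + 16))*31 = ((13/2)*22)*31 = 143*31 = 4433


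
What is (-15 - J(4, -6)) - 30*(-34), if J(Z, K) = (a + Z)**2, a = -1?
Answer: 996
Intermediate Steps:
J(Z, K) = (-1 + Z)**2
(-15 - J(4, -6)) - 30*(-34) = (-15 - (-1 + 4)**2) - 30*(-34) = (-15 - 1*3**2) + 1020 = (-15 - 1*9) + 1020 = (-15 - 9) + 1020 = -24 + 1020 = 996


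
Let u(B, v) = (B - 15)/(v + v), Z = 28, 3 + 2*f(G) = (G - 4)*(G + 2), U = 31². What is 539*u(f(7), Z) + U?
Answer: 7457/8 ≈ 932.13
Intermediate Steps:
U = 961
f(G) = -3/2 + (-4 + G)*(2 + G)/2 (f(G) = -3/2 + ((G - 4)*(G + 2))/2 = -3/2 + ((-4 + G)*(2 + G))/2 = -3/2 + (-4 + G)*(2 + G)/2)
u(B, v) = (-15 + B)/(2*v) (u(B, v) = (-15 + B)/((2*v)) = (-15 + B)*(1/(2*v)) = (-15 + B)/(2*v))
539*u(f(7), Z) + U = 539*((½)*(-15 + (-11/2 + (½)*7² - 1*7))/28) + 961 = 539*((½)*(1/28)*(-15 + (-11/2 + (½)*49 - 7))) + 961 = 539*((½)*(1/28)*(-15 + (-11/2 + 49/2 - 7))) + 961 = 539*((½)*(1/28)*(-15 + 12)) + 961 = 539*((½)*(1/28)*(-3)) + 961 = 539*(-3/56) + 961 = -231/8 + 961 = 7457/8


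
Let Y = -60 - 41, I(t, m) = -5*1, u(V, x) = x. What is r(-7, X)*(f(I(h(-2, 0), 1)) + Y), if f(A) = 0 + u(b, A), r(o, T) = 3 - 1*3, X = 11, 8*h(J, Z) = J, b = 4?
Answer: 0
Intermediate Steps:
h(J, Z) = J/8
r(o, T) = 0 (r(o, T) = 3 - 3 = 0)
I(t, m) = -5
Y = -101
f(A) = A (f(A) = 0 + A = A)
r(-7, X)*(f(I(h(-2, 0), 1)) + Y) = 0*(-5 - 101) = 0*(-106) = 0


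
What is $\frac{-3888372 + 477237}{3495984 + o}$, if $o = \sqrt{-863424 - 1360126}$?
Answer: $- \frac{5962636690920}{6110953175903} + \frac{17055675 i \sqrt{88942}}{12221906351806} \approx -0.97573 + 0.00041618 i$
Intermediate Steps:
$o = 5 i \sqrt{88942}$ ($o = \sqrt{-2223550} = 5 i \sqrt{88942} \approx 1491.2 i$)
$\frac{-3888372 + 477237}{3495984 + o} = \frac{-3888372 + 477237}{3495984 + 5 i \sqrt{88942}} = - \frac{3411135}{3495984 + 5 i \sqrt{88942}}$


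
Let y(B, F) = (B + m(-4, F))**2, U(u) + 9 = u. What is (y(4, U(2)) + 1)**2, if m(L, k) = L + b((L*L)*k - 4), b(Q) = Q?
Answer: 181090849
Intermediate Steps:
U(u) = -9 + u
m(L, k) = -4 + L + k*L**2 (m(L, k) = L + ((L*L)*k - 4) = L + (L**2*k - 4) = L + (k*L**2 - 4) = L + (-4 + k*L**2) = -4 + L + k*L**2)
y(B, F) = (-8 + B + 16*F)**2 (y(B, F) = (B + (-4 - 4 + F*(-4)**2))**2 = (B + (-4 - 4 + F*16))**2 = (B + (-4 - 4 + 16*F))**2 = (B + (-8 + 16*F))**2 = (-8 + B + 16*F)**2)
(y(4, U(2)) + 1)**2 = ((-8 + 4 + 16*(-9 + 2))**2 + 1)**2 = ((-8 + 4 + 16*(-7))**2 + 1)**2 = ((-8 + 4 - 112)**2 + 1)**2 = ((-116)**2 + 1)**2 = (13456 + 1)**2 = 13457**2 = 181090849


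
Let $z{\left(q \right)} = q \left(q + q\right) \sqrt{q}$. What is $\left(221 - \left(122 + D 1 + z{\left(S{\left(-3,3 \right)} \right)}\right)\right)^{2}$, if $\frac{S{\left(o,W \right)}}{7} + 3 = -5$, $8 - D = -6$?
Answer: $\left(85 - 12544 i \sqrt{14}\right)^{2} \approx -2.2029 \cdot 10^{9} - 7.979 \cdot 10^{6} i$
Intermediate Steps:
$D = 14$ ($D = 8 - -6 = 8 + 6 = 14$)
$S{\left(o,W \right)} = -56$ ($S{\left(o,W \right)} = -21 + 7 \left(-5\right) = -21 - 35 = -56$)
$z{\left(q \right)} = 2 q^{\frac{5}{2}}$ ($z{\left(q \right)} = q 2 q \sqrt{q} = 2 q^{2} \sqrt{q} = 2 q^{\frac{5}{2}}$)
$\left(221 - \left(122 + D 1 + z{\left(S{\left(-3,3 \right)} \right)}\right)\right)^{2} = \left(221 - \left(122 + 14 + 12544 i \sqrt{14}\right)\right)^{2} = \left(221 - \left(136 + 2 \cdot 6272 i \sqrt{14}\right)\right)^{2} = \left(221 - \left(136 + 12544 i \sqrt{14}\right)\right)^{2} = \left(85 - 12544 i \sqrt{14}\right)^{2}$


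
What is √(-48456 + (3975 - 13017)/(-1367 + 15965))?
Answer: I*√286838425515/2433 ≈ 220.13*I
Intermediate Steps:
√(-48456 + (3975 - 13017)/(-1367 + 15965)) = √(-48456 - 9042/14598) = √(-48456 - 9042*1/14598) = √(-48456 - 1507/2433) = √(-117894955/2433) = I*√286838425515/2433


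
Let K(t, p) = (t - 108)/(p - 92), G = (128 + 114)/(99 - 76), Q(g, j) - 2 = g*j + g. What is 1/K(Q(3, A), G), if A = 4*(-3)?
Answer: 1874/3197 ≈ 0.58617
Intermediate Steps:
A = -12
Q(g, j) = 2 + g + g*j (Q(g, j) = 2 + (g*j + g) = 2 + (g + g*j) = 2 + g + g*j)
G = 242/23 ≈ 10.522
K(t, p) = (-108 + t)/(-92 + p)
1/K(Q(3, A), G) = 1/((-108 + (2 + 3 + 3*(-12)))/(-92 + 242/23)) = 1/((-108 + (2 + 3 - 36))/(-1874/23)) = 1/(-23*(-108 - 31)/1874) = 1/(-23/1874*(-139)) = 1/(3197/1874) = 1874/3197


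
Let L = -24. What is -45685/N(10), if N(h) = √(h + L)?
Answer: 45685*I*√14/14 ≈ 12210.0*I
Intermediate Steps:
N(h) = √(-24 + h) (N(h) = √(h - 24) = √(-24 + h))
-45685/N(10) = -45685/√(-24 + 10) = -45685*(-I*√14/14) = -(-45685)*I*√14/14 = 45685*I*√14/14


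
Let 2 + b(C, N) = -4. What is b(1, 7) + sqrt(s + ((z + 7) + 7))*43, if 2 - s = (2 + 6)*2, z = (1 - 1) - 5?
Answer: -6 + 43*I*sqrt(5) ≈ -6.0 + 96.151*I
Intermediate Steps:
b(C, N) = -6 (b(C, N) = -2 - 4 = -6)
z = -5 (z = 0 - 5 = -5)
s = -14 (s = 2 - (2 + 6)*2 = 2 - 8*2 = 2 - 1*16 = 2 - 16 = -14)
b(1, 7) + sqrt(s + ((z + 7) + 7))*43 = -6 + sqrt(-14 + ((-5 + 7) + 7))*43 = -6 + sqrt(-14 + (2 + 7))*43 = -6 + sqrt(-14 + 9)*43 = -6 + sqrt(-5)*43 = -6 + (I*sqrt(5))*43 = -6 + 43*I*sqrt(5)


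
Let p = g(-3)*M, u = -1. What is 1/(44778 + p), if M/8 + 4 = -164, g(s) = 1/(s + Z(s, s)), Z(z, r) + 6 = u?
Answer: 5/224562 ≈ 2.2266e-5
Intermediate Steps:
Z(z, r) = -7 (Z(z, r) = -6 - 1 = -7)
g(s) = 1/(-7 + s) (g(s) = 1/(s - 7) = 1/(-7 + s))
M = -1344 (M = -32 + 8*(-164) = -32 - 1312 = -1344)
p = 672/5 (p = -1344/(-7 - 3) = -1344/(-10) = -⅒*(-1344) = 672/5 ≈ 134.40)
1/(44778 + p) = 1/(44778 + 672/5) = 1/(224562/5) = 5/224562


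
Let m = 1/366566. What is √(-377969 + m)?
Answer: I*√50787933540598398/366566 ≈ 614.79*I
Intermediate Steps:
m = 1/366566 ≈ 2.7280e-6
√(-377969 + m) = √(-377969 + 1/366566) = √(-138550584453/366566) = I*√50787933540598398/366566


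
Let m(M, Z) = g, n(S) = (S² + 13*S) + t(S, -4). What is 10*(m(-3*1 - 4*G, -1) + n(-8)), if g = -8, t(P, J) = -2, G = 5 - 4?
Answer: -500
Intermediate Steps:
G = 1
n(S) = -2 + S² + 13*S (n(S) = (S² + 13*S) - 2 = -2 + S² + 13*S)
m(M, Z) = -8
10*(m(-3*1 - 4*G, -1) + n(-8)) = 10*(-8 + (-2 + (-8)² + 13*(-8))) = 10*(-8 + (-2 + 64 - 104)) = 10*(-8 - 42) = 10*(-50) = -500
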